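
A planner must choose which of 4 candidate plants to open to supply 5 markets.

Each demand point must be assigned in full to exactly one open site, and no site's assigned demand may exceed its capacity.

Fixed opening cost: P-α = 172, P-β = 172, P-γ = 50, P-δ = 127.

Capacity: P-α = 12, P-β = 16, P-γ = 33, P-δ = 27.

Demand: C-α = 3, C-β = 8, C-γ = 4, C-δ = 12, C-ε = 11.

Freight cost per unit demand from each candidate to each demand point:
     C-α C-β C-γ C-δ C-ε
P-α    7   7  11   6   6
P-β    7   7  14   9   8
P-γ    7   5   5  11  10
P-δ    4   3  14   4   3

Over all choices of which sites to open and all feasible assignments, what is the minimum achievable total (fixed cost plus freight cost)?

330

Open {P-γ, P-δ}; cheapest assignment that respects the capacities:
  P-γ (cap 33, load 12): C-β, C-γ — cost 8×5 + 4×5 = 60
  P-δ (cap 27, load 26): C-α, C-δ, C-ε — cost 3×4 + 12×4 + 11×3 = 93
  Shipping 153, fixed 177 → total 330.
  Any other capacity-feasible assignment to {P-γ, P-δ} ships for at least 153.
Compare {P-α, P-γ}: its best feasible assignment gives total 485.
Compare {P-α, P-δ}: its best feasible assignment gives total 492.
Every other set of open sites that can feasibly serve all demand totals ≥ 485 even under its best assignment. Minimum: 330.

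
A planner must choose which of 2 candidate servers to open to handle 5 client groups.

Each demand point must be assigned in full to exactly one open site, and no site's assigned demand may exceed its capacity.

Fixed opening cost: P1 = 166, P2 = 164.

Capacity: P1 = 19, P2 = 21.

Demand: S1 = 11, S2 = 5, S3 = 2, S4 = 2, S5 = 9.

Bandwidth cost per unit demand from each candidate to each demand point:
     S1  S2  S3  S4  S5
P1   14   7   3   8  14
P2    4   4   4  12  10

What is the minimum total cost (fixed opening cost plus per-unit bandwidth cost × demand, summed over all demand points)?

521

Open {P1, P2}; cheapest assignment that respects the capacities:
  P1 (cap 19, load 9): S2, S3, S4 — cost 5×7 + 2×3 + 2×8 = 57
  P2 (cap 21, load 20): S1, S5 — cost 11×4 + 9×10 = 134
  Shipping 191, fixed 330 → total 521.
  Any other capacity-feasible assignment to {P1, P2} ships for at least 191.
Total demand is 29 and no other set of sites has combined capacity ≥ 29, so {P1, P2} is the only feasible choice of open sites. Minimum: 521.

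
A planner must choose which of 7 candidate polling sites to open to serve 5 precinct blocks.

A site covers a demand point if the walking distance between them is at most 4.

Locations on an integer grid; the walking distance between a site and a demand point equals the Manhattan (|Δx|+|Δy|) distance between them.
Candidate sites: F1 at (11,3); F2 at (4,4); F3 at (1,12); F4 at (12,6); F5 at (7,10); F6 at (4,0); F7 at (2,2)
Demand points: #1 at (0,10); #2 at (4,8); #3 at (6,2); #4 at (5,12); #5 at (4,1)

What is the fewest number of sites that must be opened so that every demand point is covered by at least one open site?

Coverage sets (demand points within 4 of each site):
  F1: {}
  F2: {#2, #3, #5}
  F3: {#1, #4}
  F4: {}
  F5: {#4}
  F6: {#3, #5}
  F7: {#3, #5}
No single site covers all 5 demand points.
But {F2, F3} covers everything, so the minimum is 2.

2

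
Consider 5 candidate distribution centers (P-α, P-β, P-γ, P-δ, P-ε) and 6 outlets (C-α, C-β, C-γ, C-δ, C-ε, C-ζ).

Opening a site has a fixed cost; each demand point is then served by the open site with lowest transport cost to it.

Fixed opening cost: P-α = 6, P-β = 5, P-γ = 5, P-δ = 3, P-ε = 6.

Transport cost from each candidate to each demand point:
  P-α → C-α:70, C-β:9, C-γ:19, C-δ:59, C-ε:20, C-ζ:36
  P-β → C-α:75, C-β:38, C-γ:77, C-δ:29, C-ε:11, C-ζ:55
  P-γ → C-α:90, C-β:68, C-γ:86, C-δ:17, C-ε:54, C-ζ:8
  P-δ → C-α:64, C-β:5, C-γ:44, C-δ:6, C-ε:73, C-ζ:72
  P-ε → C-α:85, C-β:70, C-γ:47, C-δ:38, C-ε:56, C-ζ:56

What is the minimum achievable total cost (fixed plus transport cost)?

Open {P-α, P-β, P-γ, P-δ}: assign each demand point to its cheapest open site.
  C-α→P-δ 64, C-β→P-δ 5, C-γ→P-α 19, C-δ→P-δ 6, C-ε→P-β 11, C-ζ→P-γ 8
  transport cost 113, fixed 19 → total 132.
Compare {P-α, P-γ, P-δ}: transport cost 122 + fixed 14 = 136.
Compare {P-α, P-β, P-γ, P-δ, P-ε}: transport cost 113 + fixed 25 = 138.
Compare {P-α, P-γ, P-δ, P-ε}: transport cost 122 + fixed 20 = 142.
All other subsets cost ≥ 136. Minimum total cost: 132.

132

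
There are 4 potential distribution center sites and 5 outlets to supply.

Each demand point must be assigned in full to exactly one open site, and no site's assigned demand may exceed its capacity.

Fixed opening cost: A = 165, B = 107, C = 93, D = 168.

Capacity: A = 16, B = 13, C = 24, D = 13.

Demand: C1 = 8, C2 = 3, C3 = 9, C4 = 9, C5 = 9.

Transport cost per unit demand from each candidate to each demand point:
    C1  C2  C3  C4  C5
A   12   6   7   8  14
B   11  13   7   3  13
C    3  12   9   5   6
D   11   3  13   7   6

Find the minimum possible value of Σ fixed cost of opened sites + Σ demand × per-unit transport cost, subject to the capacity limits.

Open {A, B, C}; cheapest assignment that respects the capacities:
  A (cap 16, load 12): C2, C3 — cost 3×6 + 9×7 = 81
  B (cap 13, load 9): C4 — cost 9×3 = 27
  C (cap 24, load 17): C1, C5 — cost 8×3 + 9×6 = 78
  Shipping 186, fixed 365 → total 551.
  Any other capacity-feasible assignment to {A, B, C} ships for at least 186.
Compare {B, C, D}: its best feasible assignment gives total 563.
Compare {A, C, D}: its best feasible assignment gives total 621.
Every other set of open sites that can feasibly serve all demand totals ≥ 563 even under its best assignment. Minimum: 551.

551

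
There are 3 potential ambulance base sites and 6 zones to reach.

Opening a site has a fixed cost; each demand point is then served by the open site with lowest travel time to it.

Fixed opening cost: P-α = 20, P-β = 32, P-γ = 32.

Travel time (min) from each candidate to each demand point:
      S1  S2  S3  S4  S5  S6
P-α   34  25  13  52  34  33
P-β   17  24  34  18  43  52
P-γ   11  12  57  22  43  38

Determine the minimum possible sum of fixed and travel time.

177

Open {P-α, P-γ}: assign each demand point to its cheapest open site.
  S1→P-γ 11, S2→P-γ 12, S3→P-α 13, S4→P-γ 22, S5→P-α 34, S6→P-α 33
  travel time 125, fixed 52 → total 177.
Compare {P-α, P-β}: travel time 139 + fixed 52 = 191.
Compare {P-α, P-β, P-γ}: travel time 121 + fixed 84 = 205.
Compare {P-α}: travel time 191 + fixed 20 = 211.
All other subsets cost ≥ 191. Minimum total cost: 177.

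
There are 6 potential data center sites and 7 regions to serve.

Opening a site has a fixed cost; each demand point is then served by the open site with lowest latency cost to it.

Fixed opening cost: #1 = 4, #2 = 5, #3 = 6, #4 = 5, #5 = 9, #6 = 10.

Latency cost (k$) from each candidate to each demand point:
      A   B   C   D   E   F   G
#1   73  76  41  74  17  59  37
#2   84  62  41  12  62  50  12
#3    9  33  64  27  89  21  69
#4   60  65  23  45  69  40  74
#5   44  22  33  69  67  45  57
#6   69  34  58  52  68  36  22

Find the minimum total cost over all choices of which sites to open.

145

Open {#1, #2, #3, #4, #5}: assign each demand point to its cheapest open site.
  A→#3 9, B→#5 22, C→#4 23, D→#2 12, E→#1 17, F→#3 21, G→#2 12
  latency cost 116, fixed 29 → total 145.
Compare {#1, #2, #3, #4}: latency cost 127 + fixed 20 = 147.
Compare {#1, #2, #3, #5}: latency cost 126 + fixed 24 = 150.
Compare {#1, #2, #3, #4, #5, #6}: latency cost 116 + fixed 39 = 155.
All other subsets cost ≥ 147. Minimum total cost: 145.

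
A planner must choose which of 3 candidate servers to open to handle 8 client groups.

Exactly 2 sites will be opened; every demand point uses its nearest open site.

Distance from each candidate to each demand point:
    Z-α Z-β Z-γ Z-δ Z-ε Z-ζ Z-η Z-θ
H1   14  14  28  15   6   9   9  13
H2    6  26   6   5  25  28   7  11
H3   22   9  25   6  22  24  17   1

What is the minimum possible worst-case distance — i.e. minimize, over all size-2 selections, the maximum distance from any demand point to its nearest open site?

14

Open {H1, H2}.
  Farthest demand point is Z-β at distance 14 (to H1); all others are ≤ 14.
With {H2, H3} the worst case is 24.
With {H1, H3} the worst case is 25.
No size-2 selection achieves below 14.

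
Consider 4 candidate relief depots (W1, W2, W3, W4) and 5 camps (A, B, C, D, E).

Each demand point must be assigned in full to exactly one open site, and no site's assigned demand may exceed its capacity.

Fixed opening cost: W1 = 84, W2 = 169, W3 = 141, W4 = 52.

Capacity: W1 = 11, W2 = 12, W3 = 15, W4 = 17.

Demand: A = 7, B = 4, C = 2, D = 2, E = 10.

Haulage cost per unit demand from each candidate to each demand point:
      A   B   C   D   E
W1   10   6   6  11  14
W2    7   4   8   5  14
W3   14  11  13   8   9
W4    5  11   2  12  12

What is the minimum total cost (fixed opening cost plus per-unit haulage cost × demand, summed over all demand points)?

Open {W1, W4}; cheapest assignment that respects the capacities:
  W1 (cap 11, load 8): B, C, D — cost 4×6 + 2×6 + 2×11 = 58
  W4 (cap 17, load 17): A, E — cost 7×5 + 10×12 = 155
  Shipping 213, fixed 136 → total 349.
  Any other capacity-feasible assignment to {W1, W4} ships for at least 213.
Compare {W3, W4}: its best feasible assignment gives total 382.
Compare {W2, W4}: its best feasible assignment gives total 418.
Every other set of open sites that can feasibly serve all demand totals ≥ 382 even under its best assignment. Minimum: 349.

349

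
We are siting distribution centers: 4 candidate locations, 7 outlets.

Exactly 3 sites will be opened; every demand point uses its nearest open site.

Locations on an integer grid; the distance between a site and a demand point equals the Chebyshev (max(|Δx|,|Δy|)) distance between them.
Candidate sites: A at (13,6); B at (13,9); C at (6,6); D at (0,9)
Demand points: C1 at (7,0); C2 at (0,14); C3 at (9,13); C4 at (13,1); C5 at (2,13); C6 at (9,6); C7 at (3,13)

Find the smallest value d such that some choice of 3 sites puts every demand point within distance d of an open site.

6

Open {A, B, D}.
  Farthest demand point is C1 at distance 6 (to A); all others are ≤ 6.
With {A, C, D} the worst case is 7.
With {B, C, D} the worst case is 7.
No size-3 selection achieves below 6.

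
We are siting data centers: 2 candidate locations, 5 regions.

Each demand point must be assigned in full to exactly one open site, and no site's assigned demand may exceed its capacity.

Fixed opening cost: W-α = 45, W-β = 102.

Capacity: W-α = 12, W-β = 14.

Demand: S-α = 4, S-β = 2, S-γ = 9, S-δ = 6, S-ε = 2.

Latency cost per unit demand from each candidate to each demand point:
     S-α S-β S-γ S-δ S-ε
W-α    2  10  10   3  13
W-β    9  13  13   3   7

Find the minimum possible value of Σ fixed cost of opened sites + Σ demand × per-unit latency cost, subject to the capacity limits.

324

Open {W-α, W-β}; cheapest assignment that respects the capacities:
  W-α (cap 12, load 12): S-α, S-β, S-δ — cost 4×2 + 2×10 + 6×3 = 46
  W-β (cap 14, load 11): S-γ, S-ε — cost 9×13 + 2×7 = 131
  Shipping 177, fixed 147 → total 324.
  Any other capacity-feasible assignment to {W-α, W-β} ships for at least 177.
Total demand is 23 and no other set of sites has combined capacity ≥ 23, so {W-α, W-β} is the only feasible choice of open sites. Minimum: 324.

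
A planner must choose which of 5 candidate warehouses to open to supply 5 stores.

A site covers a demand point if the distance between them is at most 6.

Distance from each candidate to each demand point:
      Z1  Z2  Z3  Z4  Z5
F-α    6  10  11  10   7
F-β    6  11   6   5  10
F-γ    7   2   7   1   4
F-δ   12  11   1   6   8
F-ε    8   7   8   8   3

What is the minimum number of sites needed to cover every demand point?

Coverage sets (demand points within 6 of each site):
  F-α: {Z1}
  F-β: {Z1, Z3, Z4}
  F-γ: {Z2, Z4, Z5}
  F-δ: {Z3, Z4}
  F-ε: {Z5}
No single site covers all 5 demand points.
But {F-β, F-γ} covers everything, so the minimum is 2.

2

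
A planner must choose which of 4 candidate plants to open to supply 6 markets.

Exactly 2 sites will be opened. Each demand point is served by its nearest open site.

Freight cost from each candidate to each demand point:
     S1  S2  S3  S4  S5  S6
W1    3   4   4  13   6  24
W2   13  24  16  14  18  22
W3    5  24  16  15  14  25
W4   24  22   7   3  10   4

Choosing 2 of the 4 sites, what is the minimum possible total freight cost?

24

Open {W1, W4}.
  S1→W1 3, S2→W1 4, S3→W1 4, S4→W4 3, S5→W1 6, S6→W4 4  ⇒ total 24.
Compare {W3, W4}: total 51.
Compare {W1, W2}: total 52.
No size-2 selection does better; minimum is 24.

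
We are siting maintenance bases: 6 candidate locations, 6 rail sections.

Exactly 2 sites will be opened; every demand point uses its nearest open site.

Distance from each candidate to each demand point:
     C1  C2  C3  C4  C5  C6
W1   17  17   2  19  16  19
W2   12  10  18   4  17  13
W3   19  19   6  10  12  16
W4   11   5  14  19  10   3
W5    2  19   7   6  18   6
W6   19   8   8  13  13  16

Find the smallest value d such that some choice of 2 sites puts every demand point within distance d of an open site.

Open {W4, W5}.
  Farthest demand point is C5 at distance 10 (to W4); all others are ≤ 10.
With {W3, W4} the worst case is 11.
With {W2, W3} the worst case is 13.
No size-2 selection achieves below 10.

10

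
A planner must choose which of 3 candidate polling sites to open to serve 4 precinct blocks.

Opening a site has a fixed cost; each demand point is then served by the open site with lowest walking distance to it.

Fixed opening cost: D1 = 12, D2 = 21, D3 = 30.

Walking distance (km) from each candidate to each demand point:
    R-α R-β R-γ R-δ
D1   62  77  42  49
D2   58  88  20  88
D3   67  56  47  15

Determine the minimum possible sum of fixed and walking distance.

Open {D2, D3}: assign each demand point to its cheapest open site.
  R-α→D2 58, R-β→D3 56, R-γ→D2 20, R-δ→D3 15
  walking distance 149, fixed 51 → total 200.
Compare {D1, D2, D3}: walking distance 149 + fixed 63 = 212.
Compare {D3}: walking distance 185 + fixed 30 = 215.
Compare {D1, D3}: walking distance 175 + fixed 42 = 217.
All other subsets cost ≥ 212. Minimum total cost: 200.

200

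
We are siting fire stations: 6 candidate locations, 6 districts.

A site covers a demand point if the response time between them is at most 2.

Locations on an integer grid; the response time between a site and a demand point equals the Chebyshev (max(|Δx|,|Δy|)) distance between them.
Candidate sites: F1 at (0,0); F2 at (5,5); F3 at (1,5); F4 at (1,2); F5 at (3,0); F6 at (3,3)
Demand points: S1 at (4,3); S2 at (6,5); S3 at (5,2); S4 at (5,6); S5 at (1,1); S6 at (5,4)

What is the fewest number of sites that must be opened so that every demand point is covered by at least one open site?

2

Coverage sets (demand points within 2 of each site):
  F1: {S5}
  F2: {S1, S2, S4, S6}
  F3: {}
  F4: {S5}
  F5: {S3, S5}
  F6: {S1, S3, S5, S6}
No single site covers all 6 demand points.
But {F2, F5} covers everything, so the minimum is 2.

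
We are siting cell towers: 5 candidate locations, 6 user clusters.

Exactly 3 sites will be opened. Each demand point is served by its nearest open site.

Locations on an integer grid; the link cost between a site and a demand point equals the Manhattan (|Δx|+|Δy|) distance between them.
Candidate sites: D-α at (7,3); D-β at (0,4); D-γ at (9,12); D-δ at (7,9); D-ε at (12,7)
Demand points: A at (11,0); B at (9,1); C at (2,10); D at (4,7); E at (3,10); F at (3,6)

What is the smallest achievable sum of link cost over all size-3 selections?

Open {D-α, D-β, D-δ}.
  A→D-α 7, B→D-α 4, C→D-δ 6, D→D-δ 5, E→D-δ 5, F→D-β 5  ⇒ total 32.
Compare {D-α, D-γ, D-δ}: total 34.
Compare {D-α, D-δ, D-ε}: total 34.
No size-3 selection does better; minimum is 32.

32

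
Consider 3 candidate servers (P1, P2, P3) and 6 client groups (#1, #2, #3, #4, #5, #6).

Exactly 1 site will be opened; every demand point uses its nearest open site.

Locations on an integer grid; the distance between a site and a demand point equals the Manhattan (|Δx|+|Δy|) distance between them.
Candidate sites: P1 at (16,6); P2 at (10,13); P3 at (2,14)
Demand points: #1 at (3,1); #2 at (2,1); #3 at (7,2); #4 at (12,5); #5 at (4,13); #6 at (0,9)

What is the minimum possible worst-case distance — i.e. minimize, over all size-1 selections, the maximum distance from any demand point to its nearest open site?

19

Open {P1}.
  Farthest demand point is #2 at distance 19 (to P1); all others are ≤ 19.
With {P3} the worst case is 19.
With {P2} the worst case is 20.
No size-1 selection achieves below 19.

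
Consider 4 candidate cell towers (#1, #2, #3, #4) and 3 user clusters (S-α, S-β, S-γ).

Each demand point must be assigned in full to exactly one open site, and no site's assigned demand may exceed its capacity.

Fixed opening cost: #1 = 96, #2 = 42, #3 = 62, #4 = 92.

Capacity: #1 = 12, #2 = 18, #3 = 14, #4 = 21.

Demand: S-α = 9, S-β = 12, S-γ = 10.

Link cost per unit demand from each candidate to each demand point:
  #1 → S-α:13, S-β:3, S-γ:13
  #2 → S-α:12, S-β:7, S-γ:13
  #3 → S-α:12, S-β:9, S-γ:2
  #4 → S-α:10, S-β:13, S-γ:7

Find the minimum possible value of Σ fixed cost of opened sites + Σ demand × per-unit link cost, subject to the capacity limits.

Open {#1, #2, #3}; cheapest assignment that respects the capacities:
  #1 (cap 12, load 12): S-β — cost 12×3 = 36
  #2 (cap 18, load 9): S-α — cost 9×12 = 108
  #3 (cap 14, load 10): S-γ — cost 10×2 = 20
  Shipping 164, fixed 200 → total 364.
  Any other capacity-feasible assignment to {#1, #2, #3} ships for at least 164.
Compare {#2, #4}: its best feasible assignment gives total 378.
Compare {#1, #4}: its best feasible assignment gives total 384.
Every other set of open sites that can feasibly serve all demand totals ≥ 378 even under its best assignment. Minimum: 364.

364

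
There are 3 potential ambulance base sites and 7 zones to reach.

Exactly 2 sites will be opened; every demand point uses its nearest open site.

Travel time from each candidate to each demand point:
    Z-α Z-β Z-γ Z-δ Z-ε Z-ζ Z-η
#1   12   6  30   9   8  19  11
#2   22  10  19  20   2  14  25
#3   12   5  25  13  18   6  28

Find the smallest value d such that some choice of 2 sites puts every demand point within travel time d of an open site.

19

Open {#1, #2}.
  Farthest demand point is Z-γ at travel time 19 (to #2); all others are ≤ 19.
With {#1, #3} the worst case is 25.
With {#2, #3} the worst case is 25.
No size-2 selection achieves below 19.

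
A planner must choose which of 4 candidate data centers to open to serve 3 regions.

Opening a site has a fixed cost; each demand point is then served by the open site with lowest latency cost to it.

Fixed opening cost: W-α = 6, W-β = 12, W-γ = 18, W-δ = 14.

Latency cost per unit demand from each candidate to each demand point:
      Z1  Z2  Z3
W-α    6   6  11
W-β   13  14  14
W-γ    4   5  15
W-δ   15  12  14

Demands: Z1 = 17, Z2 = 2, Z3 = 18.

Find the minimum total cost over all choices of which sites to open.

300

Open {W-α, W-γ}: assign each demand point to its cheapest open site.
  Z1→W-γ 17×4=68, Z2→W-γ 2×5=10, Z3→W-α 18×11=198
  latency cost 276, fixed 24 → total 300.
Compare {W-α, W-β, W-γ}: latency cost 276 + fixed 36 = 312.
Compare {W-α, W-γ, W-δ}: latency cost 276 + fixed 38 = 314.
Compare {W-α}: latency cost 312 + fixed 6 = 318.
All other subsets cost ≥ 312. Minimum total cost: 300.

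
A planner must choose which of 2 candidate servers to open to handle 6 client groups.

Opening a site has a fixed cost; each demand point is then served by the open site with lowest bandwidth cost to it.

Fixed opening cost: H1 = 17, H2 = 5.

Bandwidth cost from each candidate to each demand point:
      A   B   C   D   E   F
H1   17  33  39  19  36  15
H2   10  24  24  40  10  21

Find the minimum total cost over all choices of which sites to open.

124

Open {H1, H2}: assign each demand point to its cheapest open site.
  A→H2 10, B→H2 24, C→H2 24, D→H1 19, E→H2 10, F→H1 15
  bandwidth cost 102, fixed 22 → total 124.
Compare {H2}: bandwidth cost 129 + fixed 5 = 134.
Compare {H1}: bandwidth cost 159 + fixed 17 = 176.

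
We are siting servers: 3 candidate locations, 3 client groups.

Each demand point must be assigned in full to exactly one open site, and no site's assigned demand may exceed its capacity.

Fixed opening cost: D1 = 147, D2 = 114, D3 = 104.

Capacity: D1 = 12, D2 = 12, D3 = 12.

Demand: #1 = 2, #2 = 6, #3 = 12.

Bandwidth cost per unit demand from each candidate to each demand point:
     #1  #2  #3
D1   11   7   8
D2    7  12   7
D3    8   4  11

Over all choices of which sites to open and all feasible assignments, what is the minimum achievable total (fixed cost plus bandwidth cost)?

Open {D2, D3}; cheapest assignment that respects the capacities:
  D2 (cap 12, load 12): #3 — cost 12×7 = 84
  D3 (cap 12, load 8): #1, #2 — cost 2×8 + 6×4 = 40
  Shipping 124, fixed 218 → total 342.
  Any other capacity-feasible assignment to {D2, D3} ships for at least 124.
Compare {D1, D3}: its best feasible assignment gives total 387.
Compare {D1, D2}: its best feasible assignment gives total 409.
Every other set of open sites that can feasibly serve all demand totals ≥ 387 even under its best assignment. Minimum: 342.

342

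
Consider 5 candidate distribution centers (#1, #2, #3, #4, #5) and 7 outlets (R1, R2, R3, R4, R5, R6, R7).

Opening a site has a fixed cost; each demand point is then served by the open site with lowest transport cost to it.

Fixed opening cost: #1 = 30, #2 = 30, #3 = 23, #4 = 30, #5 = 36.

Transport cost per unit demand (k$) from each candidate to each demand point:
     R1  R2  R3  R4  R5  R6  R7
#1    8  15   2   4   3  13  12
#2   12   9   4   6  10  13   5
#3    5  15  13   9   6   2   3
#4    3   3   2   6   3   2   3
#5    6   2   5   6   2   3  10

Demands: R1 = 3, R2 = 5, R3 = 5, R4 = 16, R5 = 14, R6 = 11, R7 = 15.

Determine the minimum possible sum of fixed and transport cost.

Open {#1, #4}: assign each demand point to its cheapest open site.
  R1→#4 3×3=9, R2→#4 5×3=15, R3→#1 5×2=10, R4→#1 16×4=64, R5→#1 14×3=42, R6→#4 11×2=22, R7→#4 15×3=45
  transport cost 207, fixed 60 → total 267.
Compare {#4}: transport cost 239 + fixed 30 = 269.
Compare {#1, #3, #5}: transport cost 194 + fixed 89 = 283.
Compare {#1, #4, #5}: transport cost 188 + fixed 96 = 284.
All other subsets cost ≥ 269. Minimum total cost: 267.

267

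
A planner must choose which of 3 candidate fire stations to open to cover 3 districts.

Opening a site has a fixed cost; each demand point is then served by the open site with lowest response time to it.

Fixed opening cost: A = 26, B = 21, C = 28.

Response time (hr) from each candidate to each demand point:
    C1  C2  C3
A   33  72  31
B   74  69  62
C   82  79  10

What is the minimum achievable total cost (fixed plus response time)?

162

Open {A}: assign each demand point to its cheapest open site.
  C1→A 33, C2→A 72, C3→A 31
  response time 136, fixed 26 → total 162.
Compare {A, C}: response time 115 + fixed 54 = 169.
Compare {A, B}: response time 133 + fixed 47 = 180.
Compare {A, B, C}: response time 112 + fixed 75 = 187.
All other subsets cost ≥ 169. Minimum total cost: 162.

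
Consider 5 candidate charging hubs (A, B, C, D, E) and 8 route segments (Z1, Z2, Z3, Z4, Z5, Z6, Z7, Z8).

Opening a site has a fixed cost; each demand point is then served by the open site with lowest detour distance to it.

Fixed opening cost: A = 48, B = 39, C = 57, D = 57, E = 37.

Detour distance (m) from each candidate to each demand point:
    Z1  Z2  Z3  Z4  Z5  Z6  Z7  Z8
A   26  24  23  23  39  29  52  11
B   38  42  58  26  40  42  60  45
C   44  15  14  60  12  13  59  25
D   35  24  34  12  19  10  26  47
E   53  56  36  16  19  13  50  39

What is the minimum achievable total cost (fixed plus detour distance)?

Open {A, D}: assign each demand point to its cheapest open site.
  Z1→A 26, Z2→A 24, Z3→A 23, Z4→D 12, Z5→D 19, Z6→D 10, Z7→D 26, Z8→A 11
  detour distance 151, fixed 105 → total 256.
Compare {C, D}: detour distance 149 + fixed 114 = 263.
Compare {D}: detour distance 207 + fixed 57 = 264.
Compare {A, E}: detour distance 182 + fixed 85 = 267.
All other subsets cost ≥ 263. Minimum total cost: 256.

256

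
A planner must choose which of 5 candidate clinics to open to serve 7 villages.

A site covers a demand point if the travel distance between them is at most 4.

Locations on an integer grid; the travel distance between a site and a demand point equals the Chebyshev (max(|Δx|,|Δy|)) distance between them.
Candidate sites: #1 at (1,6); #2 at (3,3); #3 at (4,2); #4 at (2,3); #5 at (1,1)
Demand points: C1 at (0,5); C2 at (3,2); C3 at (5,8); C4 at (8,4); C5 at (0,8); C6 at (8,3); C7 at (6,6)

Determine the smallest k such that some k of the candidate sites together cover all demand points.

Coverage sets (demand points within 4 of each site):
  #1: {C1, C2, C3, C5}
  #2: {C1, C2, C7}
  #3: {C1, C2, C4, C6, C7}
  #4: {C1, C2, C7}
  #5: {C1, C2}
No single site covers all 7 demand points.
But {#1, #3} covers everything, so the minimum is 2.

2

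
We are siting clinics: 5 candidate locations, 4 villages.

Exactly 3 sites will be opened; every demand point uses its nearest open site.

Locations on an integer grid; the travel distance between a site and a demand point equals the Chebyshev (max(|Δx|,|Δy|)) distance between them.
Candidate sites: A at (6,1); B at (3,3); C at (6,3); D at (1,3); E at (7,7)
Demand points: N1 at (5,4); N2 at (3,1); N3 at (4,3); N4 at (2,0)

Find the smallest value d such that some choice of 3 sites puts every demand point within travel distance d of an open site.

Open {A, B, C}.
  Farthest demand point is N4 at travel distance 3 (to B); all others are ≤ 3.
With {A, B, D} the worst case is 3.
With {A, B, E} the worst case is 3.
No size-3 selection achieves below 3.

3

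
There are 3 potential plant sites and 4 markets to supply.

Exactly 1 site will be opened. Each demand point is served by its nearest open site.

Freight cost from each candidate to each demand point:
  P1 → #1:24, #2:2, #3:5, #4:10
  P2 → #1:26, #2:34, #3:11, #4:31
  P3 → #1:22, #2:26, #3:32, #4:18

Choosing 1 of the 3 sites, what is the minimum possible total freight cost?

Open {P1}.
  #1→P1 24, #2→P1 2, #3→P1 5, #4→P1 10  ⇒ total 41.
Compare {P3}: total 98.
Compare {P2}: total 102.

41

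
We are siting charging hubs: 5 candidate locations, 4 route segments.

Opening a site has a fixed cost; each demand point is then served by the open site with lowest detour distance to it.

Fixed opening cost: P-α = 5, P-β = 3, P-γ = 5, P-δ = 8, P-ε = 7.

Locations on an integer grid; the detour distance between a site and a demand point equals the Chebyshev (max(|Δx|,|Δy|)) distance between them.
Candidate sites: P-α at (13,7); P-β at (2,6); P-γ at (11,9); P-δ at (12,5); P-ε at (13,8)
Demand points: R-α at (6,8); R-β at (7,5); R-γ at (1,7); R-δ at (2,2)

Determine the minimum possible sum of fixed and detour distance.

17

Open {P-β}: assign each demand point to its cheapest open site.
  R-α→P-β 4, R-β→P-β 5, R-γ→P-β 1, R-δ→P-β 4
  detour distance 14, fixed 3 → total 17.
Compare {P-β, P-γ}: detour distance 13 + fixed 8 = 21.
Compare {P-α, P-β}: detour distance 14 + fixed 8 = 22.
Compare {P-β, P-ε}: detour distance 14 + fixed 10 = 24.
All other subsets cost ≥ 21. Minimum total cost: 17.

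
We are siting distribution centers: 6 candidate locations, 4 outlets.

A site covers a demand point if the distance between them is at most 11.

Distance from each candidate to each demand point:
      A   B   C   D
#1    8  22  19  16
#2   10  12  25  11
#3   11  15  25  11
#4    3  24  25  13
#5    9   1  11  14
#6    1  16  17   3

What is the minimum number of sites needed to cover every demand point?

Coverage sets (demand points within 11 of each site):
  #1: {A}
  #2: {A, D}
  #3: {A, D}
  #4: {A}
  #5: {A, B, C}
  #6: {A, D}
No single site covers all 4 demand points.
But {#2, #5} covers everything, so the minimum is 2.

2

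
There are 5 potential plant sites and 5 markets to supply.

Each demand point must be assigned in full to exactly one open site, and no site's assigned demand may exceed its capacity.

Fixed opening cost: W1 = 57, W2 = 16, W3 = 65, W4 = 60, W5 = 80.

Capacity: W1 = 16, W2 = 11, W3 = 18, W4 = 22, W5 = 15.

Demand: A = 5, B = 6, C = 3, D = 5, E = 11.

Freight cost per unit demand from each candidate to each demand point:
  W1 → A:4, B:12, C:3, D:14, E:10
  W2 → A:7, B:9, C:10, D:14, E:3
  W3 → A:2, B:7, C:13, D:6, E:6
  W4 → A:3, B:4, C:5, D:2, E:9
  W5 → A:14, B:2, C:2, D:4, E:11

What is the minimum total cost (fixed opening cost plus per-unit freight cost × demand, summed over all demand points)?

Open {W2, W4}; cheapest assignment that respects the capacities:
  W2 (cap 11, load 11): E — cost 11×3 = 33
  W4 (cap 22, load 19): A, B, C, D — cost 5×3 + 6×4 + 3×5 + 5×2 = 64
  Shipping 97, fixed 76 → total 173.
  Any other capacity-feasible assignment to {W2, W4} ships for at least 97.
Compare {W1, W2, W4}: its best feasible assignment gives total 224.
Compare {W2, W4, W5}: its best feasible assignment gives total 232.
Every other set of open sites that can feasibly serve all demand totals ≥ 224 even under its best assignment. Minimum: 173.

173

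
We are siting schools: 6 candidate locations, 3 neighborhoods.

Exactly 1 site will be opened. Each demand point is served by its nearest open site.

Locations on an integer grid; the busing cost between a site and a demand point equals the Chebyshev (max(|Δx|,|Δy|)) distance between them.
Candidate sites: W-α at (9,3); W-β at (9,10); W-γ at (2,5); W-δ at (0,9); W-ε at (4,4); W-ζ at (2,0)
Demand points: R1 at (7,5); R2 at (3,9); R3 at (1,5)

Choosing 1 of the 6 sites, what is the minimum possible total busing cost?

10

Open {W-γ}.
  R1→W-γ 5, R2→W-γ 4, R3→W-γ 1  ⇒ total 10.
Compare {W-ε}: total 11.
Compare {W-δ}: total 14.
No size-1 selection does better; minimum is 10.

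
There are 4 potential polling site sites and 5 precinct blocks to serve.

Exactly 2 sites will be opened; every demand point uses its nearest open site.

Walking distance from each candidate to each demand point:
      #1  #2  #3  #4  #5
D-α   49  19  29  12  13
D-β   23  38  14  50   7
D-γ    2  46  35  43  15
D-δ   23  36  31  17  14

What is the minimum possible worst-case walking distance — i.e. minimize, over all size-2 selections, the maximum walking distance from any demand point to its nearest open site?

23

Open {D-α, D-β}.
  Farthest demand point is #1 at walking distance 23 (to D-β); all others are ≤ 23.
With {D-α, D-γ} the worst case is 29.
With {D-α, D-δ} the worst case is 29.
No size-2 selection achieves below 23.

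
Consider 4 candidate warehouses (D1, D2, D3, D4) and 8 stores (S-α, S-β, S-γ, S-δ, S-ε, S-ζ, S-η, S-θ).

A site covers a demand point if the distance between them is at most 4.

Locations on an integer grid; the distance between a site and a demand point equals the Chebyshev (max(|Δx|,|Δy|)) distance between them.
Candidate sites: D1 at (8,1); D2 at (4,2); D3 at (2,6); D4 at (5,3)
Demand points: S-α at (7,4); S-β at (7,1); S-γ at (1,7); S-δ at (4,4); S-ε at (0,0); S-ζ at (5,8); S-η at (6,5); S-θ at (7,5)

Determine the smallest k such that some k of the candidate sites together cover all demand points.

2

Coverage sets (demand points within 4 of each site):
  D1: {S-α, S-β, S-δ, S-η, S-θ}
  D2: {S-α, S-β, S-δ, S-ε, S-η, S-θ}
  D3: {S-γ, S-δ, S-ζ, S-η}
  D4: {S-α, S-β, S-γ, S-δ, S-η, S-θ}
No single site covers all 8 demand points.
But {D2, D3} covers everything, so the minimum is 2.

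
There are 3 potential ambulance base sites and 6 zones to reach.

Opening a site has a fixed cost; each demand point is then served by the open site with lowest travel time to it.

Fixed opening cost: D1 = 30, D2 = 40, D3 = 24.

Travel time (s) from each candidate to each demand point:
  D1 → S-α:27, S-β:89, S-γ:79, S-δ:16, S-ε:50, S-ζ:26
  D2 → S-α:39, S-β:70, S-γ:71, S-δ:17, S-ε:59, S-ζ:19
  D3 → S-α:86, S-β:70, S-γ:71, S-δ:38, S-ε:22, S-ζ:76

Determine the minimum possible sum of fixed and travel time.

Open {D1, D3}: assign each demand point to its cheapest open site.
  S-α→D1 27, S-β→D3 70, S-γ→D3 71, S-δ→D1 16, S-ε→D3 22, S-ζ→D1 26
  travel time 232, fixed 54 → total 286.
Compare {D2, D3}: travel time 238 + fixed 64 = 302.
Compare {D2}: travel time 275 + fixed 40 = 315.
Compare {D1}: travel time 287 + fixed 30 = 317.
All other subsets cost ≥ 302. Minimum total cost: 286.

286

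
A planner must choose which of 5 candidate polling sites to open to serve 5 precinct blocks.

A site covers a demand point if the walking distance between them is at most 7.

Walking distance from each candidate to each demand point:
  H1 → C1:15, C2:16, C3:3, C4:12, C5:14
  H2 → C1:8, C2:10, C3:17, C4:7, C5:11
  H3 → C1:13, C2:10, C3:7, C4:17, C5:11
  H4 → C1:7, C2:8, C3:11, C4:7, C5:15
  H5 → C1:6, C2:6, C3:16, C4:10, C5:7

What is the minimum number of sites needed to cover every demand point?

3

Coverage sets (demand points within 7 of each site):
  H1: {C3}
  H2: {C4}
  H3: {C3}
  H4: {C1, C4}
  H5: {C1, C2, C5}
No 2 sites suffice: every size-2 union leaves at least one demand point uncovered.
But {H1, H2, H5} covers everything, so the minimum is 3.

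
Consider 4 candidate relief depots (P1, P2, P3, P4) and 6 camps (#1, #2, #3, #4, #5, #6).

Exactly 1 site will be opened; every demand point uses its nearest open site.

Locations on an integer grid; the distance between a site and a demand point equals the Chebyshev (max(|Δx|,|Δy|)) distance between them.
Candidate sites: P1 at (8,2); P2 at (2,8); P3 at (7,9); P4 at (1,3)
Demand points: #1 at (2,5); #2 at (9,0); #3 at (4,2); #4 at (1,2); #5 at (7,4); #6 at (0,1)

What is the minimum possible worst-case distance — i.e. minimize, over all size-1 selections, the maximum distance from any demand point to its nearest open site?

Open {P1}.
  Farthest demand point is #6 at distance 8 (to P1); all others are ≤ 8.
With {P2} the worst case is 8.
With {P4} the worst case is 8.
No size-1 selection achieves below 8.

8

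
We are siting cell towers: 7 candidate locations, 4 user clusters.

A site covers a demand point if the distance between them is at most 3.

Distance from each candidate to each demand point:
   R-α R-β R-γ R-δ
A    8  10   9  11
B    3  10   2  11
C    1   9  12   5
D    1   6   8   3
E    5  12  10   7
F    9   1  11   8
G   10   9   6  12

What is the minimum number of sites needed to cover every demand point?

3

Coverage sets (demand points within 3 of each site):
  A: {}
  B: {R-α, R-γ}
  C: {R-α}
  D: {R-α, R-δ}
  E: {}
  F: {R-β}
  G: {}
No 2 sites suffice: every size-2 union leaves at least one demand point uncovered.
But {B, D, F} covers everything, so the minimum is 3.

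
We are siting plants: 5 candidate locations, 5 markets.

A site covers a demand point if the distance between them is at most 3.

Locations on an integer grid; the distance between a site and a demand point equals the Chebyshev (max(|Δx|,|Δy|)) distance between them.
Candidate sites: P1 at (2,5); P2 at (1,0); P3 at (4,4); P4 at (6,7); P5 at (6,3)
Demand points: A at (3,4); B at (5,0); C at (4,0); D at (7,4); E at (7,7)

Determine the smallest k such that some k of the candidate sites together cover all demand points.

2

Coverage sets (demand points within 3 of each site):
  P1: {A}
  P2: {C}
  P3: {A, D, E}
  P4: {A, D, E}
  P5: {A, B, C, D}
No single site covers all 5 demand points.
But {P3, P5} covers everything, so the minimum is 2.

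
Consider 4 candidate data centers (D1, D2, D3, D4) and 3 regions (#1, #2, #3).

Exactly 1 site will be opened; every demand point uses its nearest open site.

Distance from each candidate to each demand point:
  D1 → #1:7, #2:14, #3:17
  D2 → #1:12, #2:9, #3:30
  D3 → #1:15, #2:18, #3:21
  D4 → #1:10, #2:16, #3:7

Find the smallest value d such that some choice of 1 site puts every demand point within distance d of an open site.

16

Open {D4}.
  Farthest demand point is #2 at distance 16 (to D4); all others are ≤ 16.
With {D1} the worst case is 17.
With {D3} the worst case is 21.
No size-1 selection achieves below 16.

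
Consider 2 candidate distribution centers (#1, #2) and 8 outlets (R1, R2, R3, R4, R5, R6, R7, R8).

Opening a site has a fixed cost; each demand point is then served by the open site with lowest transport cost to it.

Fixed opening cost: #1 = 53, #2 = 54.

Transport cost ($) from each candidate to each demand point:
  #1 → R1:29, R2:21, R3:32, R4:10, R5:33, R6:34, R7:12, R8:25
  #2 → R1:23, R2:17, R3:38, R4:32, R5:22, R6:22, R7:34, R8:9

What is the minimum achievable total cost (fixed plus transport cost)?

249

Open {#1}: assign each demand point to its cheapest open site.
  R1→#1 29, R2→#1 21, R3→#1 32, R4→#1 10, R5→#1 33, R6→#1 34, R7→#1 12, R8→#1 25
  transport cost 196, fixed 53 → total 249.
Compare {#2}: transport cost 197 + fixed 54 = 251.
Compare {#1, #2}: transport cost 147 + fixed 107 = 254.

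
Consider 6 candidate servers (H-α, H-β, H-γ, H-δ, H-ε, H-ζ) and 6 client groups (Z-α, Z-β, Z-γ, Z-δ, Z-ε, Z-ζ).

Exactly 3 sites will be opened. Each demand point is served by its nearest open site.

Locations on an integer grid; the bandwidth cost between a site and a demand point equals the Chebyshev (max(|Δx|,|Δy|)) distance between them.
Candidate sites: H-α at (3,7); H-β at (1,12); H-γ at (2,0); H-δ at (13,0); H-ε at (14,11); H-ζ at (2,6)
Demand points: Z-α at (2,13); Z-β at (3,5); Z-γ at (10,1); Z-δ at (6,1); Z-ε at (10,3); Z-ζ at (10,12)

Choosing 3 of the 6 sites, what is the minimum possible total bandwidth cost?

21

Open {H-β, H-δ, H-ζ}.
  Z-α→H-β 1, Z-β→H-ζ 1, Z-γ→H-δ 3, Z-δ→H-ζ 5, Z-ε→H-δ 3, Z-ζ→H-ζ 8  ⇒ total 21.
Compare {H-α, H-β, H-δ}: total 22.
Compare {H-δ, H-ε, H-ζ}: total 23.
No size-3 selection does better; minimum is 21.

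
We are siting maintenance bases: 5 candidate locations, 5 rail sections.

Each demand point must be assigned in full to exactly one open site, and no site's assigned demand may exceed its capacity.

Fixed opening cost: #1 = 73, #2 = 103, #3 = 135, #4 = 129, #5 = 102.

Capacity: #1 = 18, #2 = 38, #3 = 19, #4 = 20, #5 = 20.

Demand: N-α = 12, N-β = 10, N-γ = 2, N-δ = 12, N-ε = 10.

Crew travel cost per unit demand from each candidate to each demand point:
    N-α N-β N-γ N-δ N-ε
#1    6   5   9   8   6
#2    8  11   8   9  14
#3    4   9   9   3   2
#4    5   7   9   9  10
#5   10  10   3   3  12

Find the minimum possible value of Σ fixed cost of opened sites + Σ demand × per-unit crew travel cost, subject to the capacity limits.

566

Open {#1, #2}; cheapest assignment that respects the capacities:
  #1 (cap 18, load 10): N-ε — cost 10×6 = 60
  #2 (cap 38, load 36): N-α, N-β, N-γ, N-δ — cost 12×8 + 10×11 + 2×8 + 12×9 = 330
  Shipping 390, fixed 176 → total 566.
  Any other capacity-feasible assignment to {#1, #2} ships for at least 390.
Compare {#1, #2, #5}: its best feasible assignment gives total 586.
Compare {#2, #3}: its best feasible assignment gives total 588.
Every other set of open sites that can feasibly serve all demand totals ≥ 586 even under its best assignment. Minimum: 566.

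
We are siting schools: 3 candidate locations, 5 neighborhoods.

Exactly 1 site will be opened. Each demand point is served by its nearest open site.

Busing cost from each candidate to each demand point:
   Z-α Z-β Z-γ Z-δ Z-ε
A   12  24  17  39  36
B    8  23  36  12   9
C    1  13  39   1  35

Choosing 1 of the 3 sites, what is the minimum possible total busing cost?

88

Open {B}.
  Z-α→B 8, Z-β→B 23, Z-γ→B 36, Z-δ→B 12, Z-ε→B 9  ⇒ total 88.
Compare {C}: total 89.
Compare {A}: total 128.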